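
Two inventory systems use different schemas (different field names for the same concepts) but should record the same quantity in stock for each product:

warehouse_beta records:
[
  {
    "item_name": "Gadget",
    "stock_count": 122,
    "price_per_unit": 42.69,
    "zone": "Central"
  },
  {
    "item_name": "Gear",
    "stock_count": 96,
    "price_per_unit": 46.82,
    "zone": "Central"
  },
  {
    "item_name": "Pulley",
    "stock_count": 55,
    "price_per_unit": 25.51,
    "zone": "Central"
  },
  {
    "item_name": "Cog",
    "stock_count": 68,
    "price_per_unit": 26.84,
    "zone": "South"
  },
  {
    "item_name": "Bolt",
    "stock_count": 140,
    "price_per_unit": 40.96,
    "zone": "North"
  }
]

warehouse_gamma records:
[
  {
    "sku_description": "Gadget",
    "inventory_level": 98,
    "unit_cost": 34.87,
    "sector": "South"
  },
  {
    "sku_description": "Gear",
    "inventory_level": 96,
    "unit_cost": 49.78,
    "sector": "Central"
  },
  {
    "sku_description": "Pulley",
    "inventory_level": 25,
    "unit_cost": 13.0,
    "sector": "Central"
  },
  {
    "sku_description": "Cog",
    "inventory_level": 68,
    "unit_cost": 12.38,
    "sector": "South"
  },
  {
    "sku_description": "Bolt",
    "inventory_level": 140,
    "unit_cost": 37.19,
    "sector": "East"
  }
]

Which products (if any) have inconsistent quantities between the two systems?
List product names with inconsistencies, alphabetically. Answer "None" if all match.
Gadget, Pulley

Schema mappings:
- "item_name" (warehouse_beta) = "sku_description" (warehouse_gamma) = product name
- "stock_count" (warehouse_beta) = "inventory_level" (warehouse_gamma) = quantity

Comparison:
  Gadget: 122 vs 98 - MISMATCH
  Gear: 96 vs 96 - MATCH
  Pulley: 55 vs 25 - MISMATCH
  Cog: 68 vs 68 - MATCH
  Bolt: 140 vs 140 - MATCH

Products with inconsistencies: Gadget, Pulley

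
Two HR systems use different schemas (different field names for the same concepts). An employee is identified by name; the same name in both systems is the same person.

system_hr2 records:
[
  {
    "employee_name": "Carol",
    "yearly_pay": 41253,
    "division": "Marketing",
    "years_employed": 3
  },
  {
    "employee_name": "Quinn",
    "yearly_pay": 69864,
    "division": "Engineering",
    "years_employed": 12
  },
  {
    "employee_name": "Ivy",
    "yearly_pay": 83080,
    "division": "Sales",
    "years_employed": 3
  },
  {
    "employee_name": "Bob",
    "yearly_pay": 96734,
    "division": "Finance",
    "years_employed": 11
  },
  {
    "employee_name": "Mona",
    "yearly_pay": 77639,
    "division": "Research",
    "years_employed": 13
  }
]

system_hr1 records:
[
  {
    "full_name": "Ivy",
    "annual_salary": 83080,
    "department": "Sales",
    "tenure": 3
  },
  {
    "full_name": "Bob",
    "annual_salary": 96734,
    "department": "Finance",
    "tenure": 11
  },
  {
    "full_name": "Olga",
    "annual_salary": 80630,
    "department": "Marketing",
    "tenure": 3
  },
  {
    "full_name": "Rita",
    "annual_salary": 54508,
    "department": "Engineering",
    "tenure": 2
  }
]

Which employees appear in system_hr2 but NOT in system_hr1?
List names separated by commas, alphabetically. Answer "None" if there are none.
Carol, Mona, Quinn

Schema mapping: "employee_name" (system_hr2) = "full_name" (system_hr1) = employee name

Names in system_hr2: ['Bob', 'Carol', 'Ivy', 'Mona', 'Quinn']
Names in system_hr1: ['Bob', 'Ivy', 'Olga', 'Rita']

In system_hr2 but not system_hr1: ['Carol', 'Mona', 'Quinn']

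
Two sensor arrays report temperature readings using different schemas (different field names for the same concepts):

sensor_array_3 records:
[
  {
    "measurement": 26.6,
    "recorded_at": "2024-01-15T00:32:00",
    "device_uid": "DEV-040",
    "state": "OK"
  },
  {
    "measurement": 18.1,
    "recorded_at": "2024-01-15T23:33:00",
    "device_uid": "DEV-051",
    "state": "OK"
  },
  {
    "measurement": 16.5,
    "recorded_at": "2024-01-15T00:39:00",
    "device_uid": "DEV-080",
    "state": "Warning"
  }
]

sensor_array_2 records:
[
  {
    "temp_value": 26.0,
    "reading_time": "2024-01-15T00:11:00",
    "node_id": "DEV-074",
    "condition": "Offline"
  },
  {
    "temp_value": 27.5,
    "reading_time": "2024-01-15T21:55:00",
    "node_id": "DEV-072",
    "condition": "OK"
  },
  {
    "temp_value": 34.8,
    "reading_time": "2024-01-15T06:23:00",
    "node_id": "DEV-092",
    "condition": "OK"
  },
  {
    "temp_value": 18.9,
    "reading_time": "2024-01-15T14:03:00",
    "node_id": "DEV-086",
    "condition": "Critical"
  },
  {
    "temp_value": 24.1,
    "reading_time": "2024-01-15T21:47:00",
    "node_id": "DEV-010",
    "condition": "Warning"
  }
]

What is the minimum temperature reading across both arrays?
16.5

Schema mapping: "measurement" (sensor_array_3) = "temp_value" (sensor_array_2) = temperature reading

Minimum in sensor_array_3: 16.5
Minimum in sensor_array_2: 18.9

Overall minimum: min(16.5, 18.9) = 16.5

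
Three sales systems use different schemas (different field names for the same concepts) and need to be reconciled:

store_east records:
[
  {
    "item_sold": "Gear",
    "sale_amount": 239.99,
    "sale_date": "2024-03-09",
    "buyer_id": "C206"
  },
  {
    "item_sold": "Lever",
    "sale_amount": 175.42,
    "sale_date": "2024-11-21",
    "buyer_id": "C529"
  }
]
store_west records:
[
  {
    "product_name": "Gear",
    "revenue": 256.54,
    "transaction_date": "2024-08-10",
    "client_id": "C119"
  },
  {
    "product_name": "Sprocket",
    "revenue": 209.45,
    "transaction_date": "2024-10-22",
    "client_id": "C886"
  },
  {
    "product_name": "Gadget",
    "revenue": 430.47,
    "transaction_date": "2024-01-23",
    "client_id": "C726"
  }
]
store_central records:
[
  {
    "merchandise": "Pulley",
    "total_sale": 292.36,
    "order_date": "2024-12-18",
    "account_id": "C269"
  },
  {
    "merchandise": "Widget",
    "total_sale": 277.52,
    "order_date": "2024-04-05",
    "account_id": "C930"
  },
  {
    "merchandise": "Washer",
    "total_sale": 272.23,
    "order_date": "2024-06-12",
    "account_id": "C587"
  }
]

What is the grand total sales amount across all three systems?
2153.98

Schema reconciliation - all amount fields map to sale amount:

store_east (sale_amount): 415.41
store_west (revenue): 896.46
store_central (total_sale): 842.11

Grand total: 2153.98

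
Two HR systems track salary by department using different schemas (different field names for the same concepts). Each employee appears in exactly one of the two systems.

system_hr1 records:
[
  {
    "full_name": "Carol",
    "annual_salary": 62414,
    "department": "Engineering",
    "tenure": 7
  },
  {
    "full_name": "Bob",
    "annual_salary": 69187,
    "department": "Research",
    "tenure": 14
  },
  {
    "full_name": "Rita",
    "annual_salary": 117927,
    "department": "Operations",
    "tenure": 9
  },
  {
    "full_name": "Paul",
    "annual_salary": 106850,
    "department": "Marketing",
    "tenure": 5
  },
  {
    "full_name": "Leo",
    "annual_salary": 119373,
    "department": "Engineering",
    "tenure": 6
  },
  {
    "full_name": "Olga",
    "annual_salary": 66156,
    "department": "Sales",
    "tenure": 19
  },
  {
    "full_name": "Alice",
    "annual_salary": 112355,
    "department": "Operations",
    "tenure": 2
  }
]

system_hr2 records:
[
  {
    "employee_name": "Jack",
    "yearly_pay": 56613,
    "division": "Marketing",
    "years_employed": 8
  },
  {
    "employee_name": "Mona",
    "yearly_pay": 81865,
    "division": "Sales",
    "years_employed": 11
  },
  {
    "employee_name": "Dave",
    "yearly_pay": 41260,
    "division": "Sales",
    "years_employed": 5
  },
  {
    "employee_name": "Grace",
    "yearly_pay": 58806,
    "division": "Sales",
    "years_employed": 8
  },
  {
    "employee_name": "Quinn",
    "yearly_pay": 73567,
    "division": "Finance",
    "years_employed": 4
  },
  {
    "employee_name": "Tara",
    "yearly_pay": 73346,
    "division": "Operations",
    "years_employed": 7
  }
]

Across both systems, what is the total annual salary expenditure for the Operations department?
303628

Schema mappings:
- "department" (system_hr1) = "division" (system_hr2) = department
- "annual_salary" (system_hr1) = "yearly_pay" (system_hr2) = salary

Operations salaries from system_hr1: 230282
Operations salaries from system_hr2: 73346

Total: 230282 + 73346 = 303628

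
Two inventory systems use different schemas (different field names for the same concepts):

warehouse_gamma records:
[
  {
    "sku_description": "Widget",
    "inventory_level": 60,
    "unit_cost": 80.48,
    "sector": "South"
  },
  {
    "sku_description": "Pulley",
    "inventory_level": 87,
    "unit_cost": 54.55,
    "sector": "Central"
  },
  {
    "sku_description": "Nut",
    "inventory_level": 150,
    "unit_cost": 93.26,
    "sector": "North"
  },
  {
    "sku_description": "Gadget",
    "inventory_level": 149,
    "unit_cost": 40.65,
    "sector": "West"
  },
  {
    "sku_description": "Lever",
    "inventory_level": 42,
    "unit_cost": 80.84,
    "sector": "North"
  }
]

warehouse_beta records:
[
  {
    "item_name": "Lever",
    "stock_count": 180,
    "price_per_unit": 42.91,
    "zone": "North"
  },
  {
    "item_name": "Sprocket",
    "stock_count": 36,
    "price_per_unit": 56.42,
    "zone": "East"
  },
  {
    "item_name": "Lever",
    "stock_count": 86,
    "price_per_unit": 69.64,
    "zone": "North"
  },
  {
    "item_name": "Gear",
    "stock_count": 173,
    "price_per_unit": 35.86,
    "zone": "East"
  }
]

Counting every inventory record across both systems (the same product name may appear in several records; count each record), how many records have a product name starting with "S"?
1

Schema mapping: "sku_description" (warehouse_gamma) = "item_name" (warehouse_beta) = product name

Records with product name starting with "S" in warehouse_gamma: 0
Records with product name starting with "S" in warehouse_beta: 1

Total: 0 + 1 = 1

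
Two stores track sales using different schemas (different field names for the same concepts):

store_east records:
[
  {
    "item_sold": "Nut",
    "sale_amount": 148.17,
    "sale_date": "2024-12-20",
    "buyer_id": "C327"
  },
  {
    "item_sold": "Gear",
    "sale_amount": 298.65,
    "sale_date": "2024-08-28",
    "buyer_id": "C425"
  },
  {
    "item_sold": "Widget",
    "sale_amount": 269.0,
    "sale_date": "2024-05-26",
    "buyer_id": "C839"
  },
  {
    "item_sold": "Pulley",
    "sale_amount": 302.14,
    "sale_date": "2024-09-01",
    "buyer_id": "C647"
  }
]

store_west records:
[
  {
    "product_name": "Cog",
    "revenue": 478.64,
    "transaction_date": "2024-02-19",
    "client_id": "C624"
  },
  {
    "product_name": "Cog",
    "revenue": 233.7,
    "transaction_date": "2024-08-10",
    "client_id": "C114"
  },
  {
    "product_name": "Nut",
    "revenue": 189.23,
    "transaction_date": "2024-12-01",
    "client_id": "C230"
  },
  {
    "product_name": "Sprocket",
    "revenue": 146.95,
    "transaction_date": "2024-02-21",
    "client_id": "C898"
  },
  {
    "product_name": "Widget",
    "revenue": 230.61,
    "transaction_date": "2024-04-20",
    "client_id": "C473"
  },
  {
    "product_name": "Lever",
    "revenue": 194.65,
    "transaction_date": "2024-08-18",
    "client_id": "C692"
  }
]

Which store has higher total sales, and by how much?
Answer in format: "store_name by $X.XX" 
store_west by $455.82

Schema mapping: "sale_amount" (store_east) = "revenue" (store_west) = sale amount

Total for store_east: 1017.96
Total for store_west: 1473.78

Difference: |1017.96 - 1473.78| = 455.82
store_west has higher sales by $455.82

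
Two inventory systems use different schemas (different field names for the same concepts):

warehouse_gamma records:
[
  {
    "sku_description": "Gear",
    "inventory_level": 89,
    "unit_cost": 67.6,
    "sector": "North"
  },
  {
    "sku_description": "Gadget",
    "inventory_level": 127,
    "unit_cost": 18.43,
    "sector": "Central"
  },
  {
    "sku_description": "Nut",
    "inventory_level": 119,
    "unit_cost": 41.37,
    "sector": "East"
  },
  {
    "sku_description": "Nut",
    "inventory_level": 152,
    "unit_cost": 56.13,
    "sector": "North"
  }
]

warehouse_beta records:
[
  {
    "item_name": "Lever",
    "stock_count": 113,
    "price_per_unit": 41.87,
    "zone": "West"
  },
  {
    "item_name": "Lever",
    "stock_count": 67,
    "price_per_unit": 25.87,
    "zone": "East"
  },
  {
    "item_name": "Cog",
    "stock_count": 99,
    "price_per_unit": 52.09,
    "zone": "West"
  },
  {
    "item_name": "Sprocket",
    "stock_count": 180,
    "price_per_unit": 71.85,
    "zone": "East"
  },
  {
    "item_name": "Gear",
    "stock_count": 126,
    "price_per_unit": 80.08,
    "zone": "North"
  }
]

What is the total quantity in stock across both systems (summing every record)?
1072

To reconcile these schemas, identify the field holding the quantity in stock in each system:
1. In warehouse_gamma it is "inventory_level"
2. In warehouse_beta it is "stock_count"

From warehouse_gamma: 89 + 127 + 119 + 152 = 487
From warehouse_beta: 113 + 67 + 99 + 180 + 126 = 585

Total: 487 + 585 = 1072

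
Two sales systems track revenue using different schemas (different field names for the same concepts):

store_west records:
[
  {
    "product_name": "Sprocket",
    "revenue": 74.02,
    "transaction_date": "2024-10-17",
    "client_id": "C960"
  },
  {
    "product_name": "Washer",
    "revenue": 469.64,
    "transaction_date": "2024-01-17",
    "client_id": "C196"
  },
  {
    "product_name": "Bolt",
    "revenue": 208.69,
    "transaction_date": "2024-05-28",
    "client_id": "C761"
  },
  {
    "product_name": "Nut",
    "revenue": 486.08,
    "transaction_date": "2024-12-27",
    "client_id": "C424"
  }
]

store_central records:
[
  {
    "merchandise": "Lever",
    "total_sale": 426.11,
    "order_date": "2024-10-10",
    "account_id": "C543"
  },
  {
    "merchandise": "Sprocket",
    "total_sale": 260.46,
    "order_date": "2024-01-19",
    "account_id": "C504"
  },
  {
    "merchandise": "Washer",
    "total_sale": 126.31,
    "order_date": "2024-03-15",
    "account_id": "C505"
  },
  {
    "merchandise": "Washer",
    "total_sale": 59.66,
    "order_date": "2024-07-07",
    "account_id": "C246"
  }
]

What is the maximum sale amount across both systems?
486.08

Reconcile: "revenue" (store_west) = "total_sale" (store_central) = sale amount

Maximum in store_west: 486.08
Maximum in store_central: 426.11

Overall maximum: max(486.08, 426.11) = 486.08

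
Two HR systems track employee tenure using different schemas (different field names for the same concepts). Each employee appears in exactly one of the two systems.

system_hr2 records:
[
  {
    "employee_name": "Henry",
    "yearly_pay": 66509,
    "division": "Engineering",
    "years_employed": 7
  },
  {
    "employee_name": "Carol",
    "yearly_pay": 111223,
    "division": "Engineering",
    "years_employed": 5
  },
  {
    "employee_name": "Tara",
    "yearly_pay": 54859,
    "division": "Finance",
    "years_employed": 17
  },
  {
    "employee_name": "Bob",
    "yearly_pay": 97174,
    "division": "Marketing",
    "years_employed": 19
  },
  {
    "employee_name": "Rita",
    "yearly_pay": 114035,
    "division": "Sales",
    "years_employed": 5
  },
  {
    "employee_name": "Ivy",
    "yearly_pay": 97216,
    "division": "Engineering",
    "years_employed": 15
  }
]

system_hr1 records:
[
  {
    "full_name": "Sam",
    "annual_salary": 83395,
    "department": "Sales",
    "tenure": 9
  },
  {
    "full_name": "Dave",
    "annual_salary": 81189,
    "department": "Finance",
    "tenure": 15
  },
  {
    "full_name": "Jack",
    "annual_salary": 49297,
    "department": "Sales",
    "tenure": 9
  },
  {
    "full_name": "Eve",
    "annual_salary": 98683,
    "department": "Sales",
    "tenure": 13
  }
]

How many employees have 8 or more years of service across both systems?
7

Reconcile schemas: "years_employed" (system_hr2) = "tenure" (system_hr1) = years of service

From system_hr2: 3 employees with >= 8 years
From system_hr1: 4 employees with >= 8 years

Total: 3 + 4 = 7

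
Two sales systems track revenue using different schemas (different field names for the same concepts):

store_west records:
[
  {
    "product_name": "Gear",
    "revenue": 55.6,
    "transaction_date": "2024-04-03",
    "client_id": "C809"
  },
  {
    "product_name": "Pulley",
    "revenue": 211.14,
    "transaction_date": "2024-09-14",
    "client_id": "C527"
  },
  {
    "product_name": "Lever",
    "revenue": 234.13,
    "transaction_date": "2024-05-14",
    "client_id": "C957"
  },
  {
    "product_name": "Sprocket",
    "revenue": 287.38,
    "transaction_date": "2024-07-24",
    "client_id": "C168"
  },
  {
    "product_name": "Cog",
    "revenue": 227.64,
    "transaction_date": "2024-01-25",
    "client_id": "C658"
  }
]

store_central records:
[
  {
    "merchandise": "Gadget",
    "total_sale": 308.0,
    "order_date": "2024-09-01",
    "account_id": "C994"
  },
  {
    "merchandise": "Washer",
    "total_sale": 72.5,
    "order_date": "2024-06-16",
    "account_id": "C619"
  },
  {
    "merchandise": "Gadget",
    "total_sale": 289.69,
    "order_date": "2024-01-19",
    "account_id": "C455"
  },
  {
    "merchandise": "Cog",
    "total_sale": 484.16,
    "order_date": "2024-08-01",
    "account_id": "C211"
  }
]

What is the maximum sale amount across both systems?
484.16

Reconcile: "revenue" (store_west) = "total_sale" (store_central) = sale amount

Maximum in store_west: 287.38
Maximum in store_central: 484.16

Overall maximum: max(287.38, 484.16) = 484.16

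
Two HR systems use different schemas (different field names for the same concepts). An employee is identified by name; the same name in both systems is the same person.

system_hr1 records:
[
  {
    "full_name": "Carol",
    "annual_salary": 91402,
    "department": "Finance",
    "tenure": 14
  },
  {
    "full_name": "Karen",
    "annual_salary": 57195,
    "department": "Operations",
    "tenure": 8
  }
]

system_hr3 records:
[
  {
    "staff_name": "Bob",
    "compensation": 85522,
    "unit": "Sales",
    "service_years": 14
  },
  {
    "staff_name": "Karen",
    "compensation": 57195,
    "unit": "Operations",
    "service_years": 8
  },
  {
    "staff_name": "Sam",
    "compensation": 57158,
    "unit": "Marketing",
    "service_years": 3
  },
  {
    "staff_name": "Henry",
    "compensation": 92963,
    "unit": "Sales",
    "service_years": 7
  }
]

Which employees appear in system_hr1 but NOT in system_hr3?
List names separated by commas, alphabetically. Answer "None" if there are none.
Carol

Schema mapping: "full_name" (system_hr1) = "staff_name" (system_hr3) = employee name

Names in system_hr1: ['Carol', 'Karen']
Names in system_hr3: ['Bob', 'Henry', 'Karen', 'Sam']

In system_hr1 but not system_hr3: ['Carol']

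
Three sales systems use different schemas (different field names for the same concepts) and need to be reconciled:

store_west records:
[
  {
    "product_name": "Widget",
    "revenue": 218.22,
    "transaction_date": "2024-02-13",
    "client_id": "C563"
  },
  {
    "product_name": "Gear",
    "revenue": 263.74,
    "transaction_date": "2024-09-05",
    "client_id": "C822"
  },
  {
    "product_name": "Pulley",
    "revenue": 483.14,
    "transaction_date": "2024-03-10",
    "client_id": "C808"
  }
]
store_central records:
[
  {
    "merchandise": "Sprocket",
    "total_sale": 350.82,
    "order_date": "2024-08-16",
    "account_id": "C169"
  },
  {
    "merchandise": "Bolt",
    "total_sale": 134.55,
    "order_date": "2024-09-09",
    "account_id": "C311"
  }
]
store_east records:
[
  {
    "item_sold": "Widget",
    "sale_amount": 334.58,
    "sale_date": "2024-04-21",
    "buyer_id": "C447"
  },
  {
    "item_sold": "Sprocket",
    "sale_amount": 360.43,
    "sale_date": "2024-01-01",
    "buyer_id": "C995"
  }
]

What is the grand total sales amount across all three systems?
2145.48

Schema reconciliation - all amount fields map to sale amount:

store_west (revenue): 965.1
store_central (total_sale): 485.37
store_east (sale_amount): 695.01

Grand total: 2145.48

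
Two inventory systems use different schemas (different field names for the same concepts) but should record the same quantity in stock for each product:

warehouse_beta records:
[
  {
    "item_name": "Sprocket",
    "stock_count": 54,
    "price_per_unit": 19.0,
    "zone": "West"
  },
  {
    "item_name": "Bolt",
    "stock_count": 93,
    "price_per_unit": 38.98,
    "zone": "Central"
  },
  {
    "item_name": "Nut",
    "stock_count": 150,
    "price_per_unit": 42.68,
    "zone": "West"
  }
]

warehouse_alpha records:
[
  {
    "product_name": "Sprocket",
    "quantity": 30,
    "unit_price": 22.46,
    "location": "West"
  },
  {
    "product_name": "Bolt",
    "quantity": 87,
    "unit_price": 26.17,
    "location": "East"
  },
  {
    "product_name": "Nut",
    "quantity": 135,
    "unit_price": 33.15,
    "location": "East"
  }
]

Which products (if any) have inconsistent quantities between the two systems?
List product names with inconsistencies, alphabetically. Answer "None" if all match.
Bolt, Nut, Sprocket

Schema mappings:
- "item_name" (warehouse_beta) = "product_name" (warehouse_alpha) = product name
- "stock_count" (warehouse_beta) = "quantity" (warehouse_alpha) = quantity

Comparison:
  Sprocket: 54 vs 30 - MISMATCH
  Bolt: 93 vs 87 - MISMATCH
  Nut: 150 vs 135 - MISMATCH

Products with inconsistencies: Bolt, Nut, Sprocket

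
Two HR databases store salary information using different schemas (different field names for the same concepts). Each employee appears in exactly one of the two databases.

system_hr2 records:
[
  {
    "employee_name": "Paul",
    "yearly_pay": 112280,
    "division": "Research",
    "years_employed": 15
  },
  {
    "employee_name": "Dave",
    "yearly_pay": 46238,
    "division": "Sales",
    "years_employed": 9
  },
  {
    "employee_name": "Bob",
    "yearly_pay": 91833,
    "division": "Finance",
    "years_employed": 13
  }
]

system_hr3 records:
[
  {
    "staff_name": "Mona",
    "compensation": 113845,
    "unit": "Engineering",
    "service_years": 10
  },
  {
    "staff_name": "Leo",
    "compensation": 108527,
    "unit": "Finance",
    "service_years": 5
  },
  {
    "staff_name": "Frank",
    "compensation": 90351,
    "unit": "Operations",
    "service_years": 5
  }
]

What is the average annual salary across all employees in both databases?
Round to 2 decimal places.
93845.67

Schema mapping: "yearly_pay" (system_hr2) = "compensation" (system_hr3) = annual salary

All salaries: [112280, 46238, 91833, 113845, 108527, 90351]
Sum: 563074
Count: 6
Average: 563074 / 6 = 93845.67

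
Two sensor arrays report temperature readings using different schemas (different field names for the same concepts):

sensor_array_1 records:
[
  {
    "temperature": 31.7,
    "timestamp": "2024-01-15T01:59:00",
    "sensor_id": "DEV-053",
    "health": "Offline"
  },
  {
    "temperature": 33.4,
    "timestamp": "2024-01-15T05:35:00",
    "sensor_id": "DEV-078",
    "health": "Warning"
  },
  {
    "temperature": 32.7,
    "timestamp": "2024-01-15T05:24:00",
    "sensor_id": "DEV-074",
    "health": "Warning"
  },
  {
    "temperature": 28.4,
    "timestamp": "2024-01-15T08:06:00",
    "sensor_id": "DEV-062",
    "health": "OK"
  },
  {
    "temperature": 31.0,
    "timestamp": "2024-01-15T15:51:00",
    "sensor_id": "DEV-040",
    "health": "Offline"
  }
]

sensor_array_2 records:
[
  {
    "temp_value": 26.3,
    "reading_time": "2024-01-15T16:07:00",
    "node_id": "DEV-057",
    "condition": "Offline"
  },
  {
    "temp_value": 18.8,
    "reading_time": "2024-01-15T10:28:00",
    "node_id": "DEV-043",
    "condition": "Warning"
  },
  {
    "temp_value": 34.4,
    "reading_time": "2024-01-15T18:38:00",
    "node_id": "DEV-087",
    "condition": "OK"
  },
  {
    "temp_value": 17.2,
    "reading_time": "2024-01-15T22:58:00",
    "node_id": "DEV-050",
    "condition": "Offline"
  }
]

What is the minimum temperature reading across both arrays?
17.2

Schema mapping: "temperature" (sensor_array_1) = "temp_value" (sensor_array_2) = temperature reading

Minimum in sensor_array_1: 28.4
Minimum in sensor_array_2: 17.2

Overall minimum: min(28.4, 17.2) = 17.2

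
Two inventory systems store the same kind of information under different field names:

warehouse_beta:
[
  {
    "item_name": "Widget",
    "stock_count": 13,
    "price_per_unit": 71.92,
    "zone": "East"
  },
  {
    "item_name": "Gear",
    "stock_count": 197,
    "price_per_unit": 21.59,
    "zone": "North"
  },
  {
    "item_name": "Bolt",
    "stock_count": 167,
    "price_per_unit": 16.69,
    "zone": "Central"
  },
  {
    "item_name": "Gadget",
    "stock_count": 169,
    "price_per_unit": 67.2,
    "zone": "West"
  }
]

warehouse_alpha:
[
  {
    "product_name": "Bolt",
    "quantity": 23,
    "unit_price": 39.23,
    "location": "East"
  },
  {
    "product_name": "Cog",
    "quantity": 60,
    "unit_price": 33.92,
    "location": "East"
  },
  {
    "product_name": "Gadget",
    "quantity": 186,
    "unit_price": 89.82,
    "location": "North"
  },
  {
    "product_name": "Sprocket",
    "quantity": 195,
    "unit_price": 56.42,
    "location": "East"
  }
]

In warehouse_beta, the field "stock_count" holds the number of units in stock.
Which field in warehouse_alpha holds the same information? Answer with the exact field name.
quantity

In warehouse_beta, "stock_count" holds the number of units in stock.
The fields in warehouse_alpha are: "product_name", "quantity", "unit_price", "location".
"quantity" is the match: the name refers to the same concept and its values are whole-number counts (e.g. 23, 60).
The other fields ("product_name", "unit_price", "location") hold different kinds of data.

So "stock_count" in warehouse_beta corresponds to "quantity" in warehouse_alpha.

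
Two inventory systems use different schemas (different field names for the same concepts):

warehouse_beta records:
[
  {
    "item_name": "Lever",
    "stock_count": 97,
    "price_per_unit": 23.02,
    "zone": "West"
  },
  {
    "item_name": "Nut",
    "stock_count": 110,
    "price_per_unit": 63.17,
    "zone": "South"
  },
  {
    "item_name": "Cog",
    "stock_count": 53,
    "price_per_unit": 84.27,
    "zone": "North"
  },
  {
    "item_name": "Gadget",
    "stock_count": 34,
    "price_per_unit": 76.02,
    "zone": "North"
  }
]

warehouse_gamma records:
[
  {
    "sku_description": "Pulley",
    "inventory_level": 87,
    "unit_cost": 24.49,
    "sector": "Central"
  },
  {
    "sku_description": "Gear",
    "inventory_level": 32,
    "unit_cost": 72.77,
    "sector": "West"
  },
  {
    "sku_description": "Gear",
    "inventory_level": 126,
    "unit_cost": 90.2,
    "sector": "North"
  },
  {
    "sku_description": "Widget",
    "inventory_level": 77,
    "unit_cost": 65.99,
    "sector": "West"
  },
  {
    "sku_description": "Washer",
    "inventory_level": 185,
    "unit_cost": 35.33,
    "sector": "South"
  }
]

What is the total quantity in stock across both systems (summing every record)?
801

To reconcile these schemas, identify the field holding the quantity in stock in each system:
1. In warehouse_beta it is "stock_count"
2. In warehouse_gamma it is "inventory_level"

From warehouse_beta: 97 + 110 + 53 + 34 = 294
From warehouse_gamma: 87 + 32 + 126 + 77 + 185 = 507

Total: 294 + 507 = 801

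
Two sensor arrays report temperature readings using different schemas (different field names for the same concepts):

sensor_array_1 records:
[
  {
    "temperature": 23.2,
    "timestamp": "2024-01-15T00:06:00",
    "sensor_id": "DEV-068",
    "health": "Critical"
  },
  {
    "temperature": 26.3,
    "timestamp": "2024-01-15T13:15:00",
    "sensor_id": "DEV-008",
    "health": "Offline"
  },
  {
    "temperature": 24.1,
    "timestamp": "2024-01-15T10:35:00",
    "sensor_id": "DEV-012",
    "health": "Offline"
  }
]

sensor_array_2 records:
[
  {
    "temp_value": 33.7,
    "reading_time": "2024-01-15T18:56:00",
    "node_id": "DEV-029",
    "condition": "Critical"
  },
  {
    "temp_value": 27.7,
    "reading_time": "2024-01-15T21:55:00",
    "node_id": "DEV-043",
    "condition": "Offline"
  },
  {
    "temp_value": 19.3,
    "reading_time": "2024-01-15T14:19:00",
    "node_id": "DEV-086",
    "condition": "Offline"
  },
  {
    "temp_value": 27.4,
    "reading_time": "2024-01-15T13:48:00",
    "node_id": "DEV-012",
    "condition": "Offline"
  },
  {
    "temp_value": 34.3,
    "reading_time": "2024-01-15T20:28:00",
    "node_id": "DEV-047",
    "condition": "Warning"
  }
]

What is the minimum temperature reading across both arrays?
19.3

Schema mapping: "temperature" (sensor_array_1) = "temp_value" (sensor_array_2) = temperature reading

Minimum in sensor_array_1: 23.2
Minimum in sensor_array_2: 19.3

Overall minimum: min(23.2, 19.3) = 19.3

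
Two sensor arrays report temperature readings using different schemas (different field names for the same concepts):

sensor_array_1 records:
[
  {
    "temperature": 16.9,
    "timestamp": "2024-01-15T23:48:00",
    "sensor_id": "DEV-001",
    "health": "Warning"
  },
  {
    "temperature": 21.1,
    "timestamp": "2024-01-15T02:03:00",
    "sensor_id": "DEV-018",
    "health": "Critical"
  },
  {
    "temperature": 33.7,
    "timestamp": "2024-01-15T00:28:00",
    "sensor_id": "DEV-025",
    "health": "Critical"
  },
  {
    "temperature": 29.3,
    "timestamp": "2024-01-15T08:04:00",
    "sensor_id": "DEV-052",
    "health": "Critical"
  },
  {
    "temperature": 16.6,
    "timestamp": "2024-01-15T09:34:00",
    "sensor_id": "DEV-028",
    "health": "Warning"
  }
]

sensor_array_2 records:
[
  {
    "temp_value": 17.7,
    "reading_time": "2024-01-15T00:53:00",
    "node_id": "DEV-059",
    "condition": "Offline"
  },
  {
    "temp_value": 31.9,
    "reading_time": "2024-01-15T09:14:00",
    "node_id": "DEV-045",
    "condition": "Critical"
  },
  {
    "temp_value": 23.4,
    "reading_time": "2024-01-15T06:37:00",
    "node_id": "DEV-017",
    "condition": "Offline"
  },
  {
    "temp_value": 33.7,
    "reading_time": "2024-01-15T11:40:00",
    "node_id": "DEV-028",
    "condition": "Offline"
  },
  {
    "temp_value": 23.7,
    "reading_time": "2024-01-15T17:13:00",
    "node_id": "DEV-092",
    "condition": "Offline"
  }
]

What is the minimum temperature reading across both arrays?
16.6

Schema mapping: "temperature" (sensor_array_1) = "temp_value" (sensor_array_2) = temperature reading

Minimum in sensor_array_1: 16.6
Minimum in sensor_array_2: 17.7

Overall minimum: min(16.6, 17.7) = 16.6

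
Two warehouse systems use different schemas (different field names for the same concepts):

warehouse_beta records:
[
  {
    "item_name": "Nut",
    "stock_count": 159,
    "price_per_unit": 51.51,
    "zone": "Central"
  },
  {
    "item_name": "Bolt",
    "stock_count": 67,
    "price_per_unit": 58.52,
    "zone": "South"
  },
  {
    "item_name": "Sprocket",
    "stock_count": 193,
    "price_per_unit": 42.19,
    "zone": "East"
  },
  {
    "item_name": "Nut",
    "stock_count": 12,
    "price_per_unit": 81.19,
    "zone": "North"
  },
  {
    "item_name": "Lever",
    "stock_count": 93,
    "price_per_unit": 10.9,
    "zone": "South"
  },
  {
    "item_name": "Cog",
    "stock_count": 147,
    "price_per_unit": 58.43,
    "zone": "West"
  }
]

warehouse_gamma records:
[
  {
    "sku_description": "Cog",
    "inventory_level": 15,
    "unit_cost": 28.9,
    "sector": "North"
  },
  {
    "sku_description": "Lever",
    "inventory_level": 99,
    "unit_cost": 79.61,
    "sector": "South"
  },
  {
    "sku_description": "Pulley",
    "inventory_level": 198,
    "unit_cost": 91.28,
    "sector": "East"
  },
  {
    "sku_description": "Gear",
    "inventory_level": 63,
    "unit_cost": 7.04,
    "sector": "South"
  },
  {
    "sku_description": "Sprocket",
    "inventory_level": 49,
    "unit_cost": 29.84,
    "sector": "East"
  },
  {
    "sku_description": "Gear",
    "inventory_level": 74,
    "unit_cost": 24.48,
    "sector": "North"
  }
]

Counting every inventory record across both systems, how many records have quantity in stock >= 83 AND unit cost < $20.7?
1

Schema mappings:
- "stock_count" (warehouse_beta) = "inventory_level" (warehouse_gamma) = quantity
- "price_per_unit" (warehouse_beta) = "unit_cost" (warehouse_gamma) = unit cost

Records meeting both conditions in warehouse_beta: 1
Records meeting both conditions in warehouse_gamma: 0

Total: 1 + 0 = 1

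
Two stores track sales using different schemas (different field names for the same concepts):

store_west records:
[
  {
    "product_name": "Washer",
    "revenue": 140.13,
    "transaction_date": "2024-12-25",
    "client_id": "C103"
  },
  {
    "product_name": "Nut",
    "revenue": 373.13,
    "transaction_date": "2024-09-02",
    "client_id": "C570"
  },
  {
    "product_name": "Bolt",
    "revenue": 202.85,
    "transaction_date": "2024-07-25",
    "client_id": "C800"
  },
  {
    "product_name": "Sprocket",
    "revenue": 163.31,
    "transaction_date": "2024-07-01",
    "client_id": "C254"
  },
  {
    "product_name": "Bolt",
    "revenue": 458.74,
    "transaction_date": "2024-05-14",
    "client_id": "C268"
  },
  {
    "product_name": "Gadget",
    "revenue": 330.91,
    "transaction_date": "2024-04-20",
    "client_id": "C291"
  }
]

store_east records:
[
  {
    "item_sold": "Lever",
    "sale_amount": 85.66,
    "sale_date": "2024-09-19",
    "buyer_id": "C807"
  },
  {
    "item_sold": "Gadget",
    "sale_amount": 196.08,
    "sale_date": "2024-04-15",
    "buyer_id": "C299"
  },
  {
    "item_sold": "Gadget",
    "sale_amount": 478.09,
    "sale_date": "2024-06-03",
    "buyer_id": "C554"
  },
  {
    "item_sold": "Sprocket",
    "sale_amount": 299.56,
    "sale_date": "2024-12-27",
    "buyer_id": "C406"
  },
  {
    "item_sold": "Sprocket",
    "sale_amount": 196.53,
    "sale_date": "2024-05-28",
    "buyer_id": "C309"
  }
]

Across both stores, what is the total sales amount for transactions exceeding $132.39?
2839.33

Schema mapping: "revenue" (store_west) = "sale_amount" (store_east) = sale amount

Sum of sales > $132.39 in store_west: 1669.07
Sum of sales > $132.39 in store_east: 1170.26

Total: 1669.07 + 1170.26 = 2839.33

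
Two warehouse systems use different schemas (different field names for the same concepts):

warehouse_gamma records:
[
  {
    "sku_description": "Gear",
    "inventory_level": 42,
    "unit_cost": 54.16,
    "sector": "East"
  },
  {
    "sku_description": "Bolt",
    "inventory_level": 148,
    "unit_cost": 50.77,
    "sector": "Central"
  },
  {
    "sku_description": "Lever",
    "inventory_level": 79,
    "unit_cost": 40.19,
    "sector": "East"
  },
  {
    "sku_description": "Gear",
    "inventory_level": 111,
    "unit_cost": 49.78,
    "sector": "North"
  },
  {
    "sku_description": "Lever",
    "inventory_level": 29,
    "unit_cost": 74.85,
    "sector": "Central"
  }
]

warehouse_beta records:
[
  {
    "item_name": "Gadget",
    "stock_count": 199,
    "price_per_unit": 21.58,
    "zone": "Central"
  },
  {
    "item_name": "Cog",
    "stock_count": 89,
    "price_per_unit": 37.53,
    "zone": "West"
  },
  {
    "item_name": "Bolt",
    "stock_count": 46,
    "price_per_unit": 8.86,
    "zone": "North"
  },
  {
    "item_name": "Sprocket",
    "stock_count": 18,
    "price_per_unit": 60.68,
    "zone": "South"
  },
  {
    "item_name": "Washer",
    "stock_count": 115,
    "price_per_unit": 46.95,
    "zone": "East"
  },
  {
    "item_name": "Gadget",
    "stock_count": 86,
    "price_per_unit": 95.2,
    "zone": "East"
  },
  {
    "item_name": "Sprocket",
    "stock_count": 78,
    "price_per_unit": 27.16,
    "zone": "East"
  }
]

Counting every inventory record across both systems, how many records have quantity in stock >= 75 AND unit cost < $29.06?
2

Schema mappings:
- "inventory_level" (warehouse_gamma) = "stock_count" (warehouse_beta) = quantity
- "unit_cost" (warehouse_gamma) = "price_per_unit" (warehouse_beta) = unit cost

Records meeting both conditions in warehouse_gamma: 0
Records meeting both conditions in warehouse_beta: 2

Total: 0 + 2 = 2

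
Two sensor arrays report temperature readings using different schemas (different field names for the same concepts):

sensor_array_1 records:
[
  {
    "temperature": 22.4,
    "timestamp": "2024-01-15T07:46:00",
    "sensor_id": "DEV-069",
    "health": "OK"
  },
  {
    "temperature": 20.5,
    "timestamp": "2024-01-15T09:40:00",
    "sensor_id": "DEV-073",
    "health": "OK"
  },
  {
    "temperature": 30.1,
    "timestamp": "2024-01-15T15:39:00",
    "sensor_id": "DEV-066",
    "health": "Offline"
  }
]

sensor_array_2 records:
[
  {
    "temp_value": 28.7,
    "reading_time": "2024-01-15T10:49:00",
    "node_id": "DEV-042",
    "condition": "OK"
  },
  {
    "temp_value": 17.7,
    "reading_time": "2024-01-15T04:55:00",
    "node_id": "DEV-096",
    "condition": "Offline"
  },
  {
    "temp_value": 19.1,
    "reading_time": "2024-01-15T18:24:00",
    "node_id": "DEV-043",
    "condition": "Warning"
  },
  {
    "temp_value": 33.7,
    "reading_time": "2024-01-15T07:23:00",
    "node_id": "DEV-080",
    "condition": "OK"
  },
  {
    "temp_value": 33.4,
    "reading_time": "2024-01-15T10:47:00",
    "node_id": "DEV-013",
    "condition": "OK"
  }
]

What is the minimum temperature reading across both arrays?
17.7

Schema mapping: "temperature" (sensor_array_1) = "temp_value" (sensor_array_2) = temperature reading

Minimum in sensor_array_1: 20.5
Minimum in sensor_array_2: 17.7

Overall minimum: min(20.5, 17.7) = 17.7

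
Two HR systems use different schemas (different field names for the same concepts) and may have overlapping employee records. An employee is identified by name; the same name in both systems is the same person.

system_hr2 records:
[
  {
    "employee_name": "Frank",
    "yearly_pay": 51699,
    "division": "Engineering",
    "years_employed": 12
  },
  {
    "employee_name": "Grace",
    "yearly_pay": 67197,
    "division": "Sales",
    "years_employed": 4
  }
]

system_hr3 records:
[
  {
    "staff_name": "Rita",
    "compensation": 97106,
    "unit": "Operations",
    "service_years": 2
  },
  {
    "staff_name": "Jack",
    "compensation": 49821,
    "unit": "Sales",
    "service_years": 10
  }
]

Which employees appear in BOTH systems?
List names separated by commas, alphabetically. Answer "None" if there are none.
None

Schema mapping: "employee_name" (system_hr2) = "staff_name" (system_hr3) = employee name

Names in system_hr2: ['Frank', 'Grace']
Names in system_hr3: ['Jack', 'Rita']

Intersection: None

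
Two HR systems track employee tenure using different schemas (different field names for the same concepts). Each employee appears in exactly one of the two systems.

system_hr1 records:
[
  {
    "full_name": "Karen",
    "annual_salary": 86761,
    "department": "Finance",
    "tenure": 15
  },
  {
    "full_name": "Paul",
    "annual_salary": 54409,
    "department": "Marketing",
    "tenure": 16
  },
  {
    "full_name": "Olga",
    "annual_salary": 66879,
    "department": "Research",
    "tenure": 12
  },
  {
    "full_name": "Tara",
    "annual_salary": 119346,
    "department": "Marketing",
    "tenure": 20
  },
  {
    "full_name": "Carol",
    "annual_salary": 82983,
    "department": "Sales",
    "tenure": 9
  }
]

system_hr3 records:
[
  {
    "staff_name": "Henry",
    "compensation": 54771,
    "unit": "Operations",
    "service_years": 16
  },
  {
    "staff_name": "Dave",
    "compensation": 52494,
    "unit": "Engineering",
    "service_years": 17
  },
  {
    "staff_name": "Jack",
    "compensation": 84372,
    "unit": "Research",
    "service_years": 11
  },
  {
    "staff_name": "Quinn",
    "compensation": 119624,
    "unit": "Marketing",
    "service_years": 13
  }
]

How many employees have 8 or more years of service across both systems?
9

Reconcile schemas: "tenure" (system_hr1) = "service_years" (system_hr3) = years of service

From system_hr1: 5 employees with >= 8 years
From system_hr3: 4 employees with >= 8 years

Total: 5 + 4 = 9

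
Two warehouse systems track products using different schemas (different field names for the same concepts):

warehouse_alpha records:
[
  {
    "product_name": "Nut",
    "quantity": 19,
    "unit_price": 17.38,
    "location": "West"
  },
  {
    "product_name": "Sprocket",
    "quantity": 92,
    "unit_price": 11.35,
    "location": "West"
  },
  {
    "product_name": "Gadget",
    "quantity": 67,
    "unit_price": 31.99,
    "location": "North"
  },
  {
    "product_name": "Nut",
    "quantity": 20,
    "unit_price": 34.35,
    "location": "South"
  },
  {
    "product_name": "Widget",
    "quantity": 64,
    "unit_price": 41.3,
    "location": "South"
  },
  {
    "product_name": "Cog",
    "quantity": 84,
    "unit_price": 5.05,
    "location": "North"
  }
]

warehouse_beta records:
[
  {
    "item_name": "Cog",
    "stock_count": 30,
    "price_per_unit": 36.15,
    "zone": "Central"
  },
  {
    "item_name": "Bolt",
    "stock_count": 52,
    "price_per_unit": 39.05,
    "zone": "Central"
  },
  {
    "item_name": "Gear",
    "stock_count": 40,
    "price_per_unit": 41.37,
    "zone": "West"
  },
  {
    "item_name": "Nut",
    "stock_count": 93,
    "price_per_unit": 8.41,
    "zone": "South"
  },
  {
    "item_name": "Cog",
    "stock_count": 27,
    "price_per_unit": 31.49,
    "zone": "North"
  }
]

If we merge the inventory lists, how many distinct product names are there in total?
7

Schema mapping: "product_name" (warehouse_alpha) = "item_name" (warehouse_beta) = product name

Products in warehouse_alpha: ['Cog', 'Gadget', 'Nut', 'Sprocket', 'Widget']
Products in warehouse_beta: ['Bolt', 'Cog', 'Gear', 'Nut']

Union (unique products): ['Bolt', 'Cog', 'Gadget', 'Gear', 'Nut', 'Sprocket', 'Widget']
Count: 7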